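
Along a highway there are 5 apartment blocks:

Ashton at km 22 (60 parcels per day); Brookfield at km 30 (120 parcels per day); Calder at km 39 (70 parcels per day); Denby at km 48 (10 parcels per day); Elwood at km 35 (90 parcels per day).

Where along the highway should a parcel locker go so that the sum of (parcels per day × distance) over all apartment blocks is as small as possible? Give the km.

For a sum of weighted absolute distances on a line, the optimum is the weighted median (not the mean). Total weight W = 350; half-weight = 175.
Sort by position and accumulate weight:
  km 22 (Ashton, w=60) → cum 60
  km 30 (Brookfield, w=120) → cum 180  ≥ 175 → median here
  km 35 (Elwood, w=90) → cum 270
  km 39 (Calder, w=70) → cum 340
  km 48 (Denby, w=10) → cum 350
Optimal location: km 30.

x = 30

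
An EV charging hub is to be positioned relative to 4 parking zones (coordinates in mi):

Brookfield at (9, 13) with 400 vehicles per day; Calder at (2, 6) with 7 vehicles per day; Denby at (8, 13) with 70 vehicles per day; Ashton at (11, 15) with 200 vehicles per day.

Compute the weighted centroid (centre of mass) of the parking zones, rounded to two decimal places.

(9.42, 13.52)

The minimiser of Σwᵢ‖p−pᵢ‖² is the weighted centroid p* = (Σwᵢpᵢ)/(Σwᵢ).
Σwᵢ = 677.
Σwᵢxᵢ = 400·9 + 7·2 + 70·8 + 200·11 = 6374.
Σwᵢyᵢ = 400·13 + 7·6 + 70·13 + 200·15 = 9152.
x* = 6374/677 = 9.42, y* = 9152/677 = 13.52.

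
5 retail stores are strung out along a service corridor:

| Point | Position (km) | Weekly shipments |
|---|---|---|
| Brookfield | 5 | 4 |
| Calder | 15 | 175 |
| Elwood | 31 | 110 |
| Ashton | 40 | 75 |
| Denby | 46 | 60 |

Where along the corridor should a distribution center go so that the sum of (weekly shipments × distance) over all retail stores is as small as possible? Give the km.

x = 31

For a sum of weighted absolute distances on a line, the optimum is the weighted median (not the mean). Total weight W = 424; half-weight = 212.
Sort by position and accumulate weight:
  km 5 (Brookfield, w=4) → cum 4
  km 15 (Calder, w=175) → cum 179
  km 31 (Elwood, w=110) → cum 289  ≥ 212 → median here
  km 40 (Ashton, w=75) → cum 364
  km 46 (Denby, w=60) → cum 424
Optimal location: km 31.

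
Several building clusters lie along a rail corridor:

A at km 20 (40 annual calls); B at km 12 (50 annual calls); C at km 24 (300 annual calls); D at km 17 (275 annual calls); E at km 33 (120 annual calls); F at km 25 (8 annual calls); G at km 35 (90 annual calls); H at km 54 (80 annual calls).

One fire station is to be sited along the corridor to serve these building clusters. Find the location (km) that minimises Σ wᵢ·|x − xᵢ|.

x = 24

For a sum of weighted absolute distances on a line, the optimum is the weighted median (not the mean). Total weight W = 963; half-weight = 481.5.
Sort by position and accumulate weight:
  km 12 (B, w=50) → cum 50
  km 17 (D, w=275) → cum 325
  km 20 (A, w=40) → cum 365
  km 24 (C, w=300) → cum 665  ≥ 481.5 → median here
  km 25 (F, w=8) → cum 673
  km 33 (E, w=120) → cum 793
  km 35 (G, w=90) → cum 883
  km 54 (H, w=80) → cum 963
Optimal location: km 24.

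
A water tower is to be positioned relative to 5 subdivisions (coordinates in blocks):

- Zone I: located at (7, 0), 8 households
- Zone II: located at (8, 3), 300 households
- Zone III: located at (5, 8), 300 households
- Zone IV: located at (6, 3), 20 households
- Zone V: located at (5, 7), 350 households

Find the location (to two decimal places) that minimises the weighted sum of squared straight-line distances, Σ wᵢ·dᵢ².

(5.96, 5.94)

The minimiser of Σwᵢ‖p−pᵢ‖² is the weighted centroid p* = (Σwᵢpᵢ)/(Σwᵢ).
Σwᵢ = 978.
Σwᵢxᵢ = 8·7 + 300·8 + 300·5 + 20·6 + 350·5 = 5826.
Σwᵢyᵢ = 8·0 + 300·3 + 300·8 + 20·3 + 350·7 = 5810.
x* = 5826/978 = 5.96, y* = 5810/978 = 5.94.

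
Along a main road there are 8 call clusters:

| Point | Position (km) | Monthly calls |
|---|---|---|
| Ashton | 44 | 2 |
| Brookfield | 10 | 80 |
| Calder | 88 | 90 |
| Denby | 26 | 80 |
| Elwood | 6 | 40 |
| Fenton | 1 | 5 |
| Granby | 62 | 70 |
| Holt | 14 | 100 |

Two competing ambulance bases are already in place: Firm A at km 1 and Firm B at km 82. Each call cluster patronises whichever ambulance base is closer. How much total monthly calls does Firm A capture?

305

The indifferent point is the midpoint (1+82)/2 = 41.5; call clusters left of it (closer to Firm A at 1) go to Firm A, those right go to Firm B.
  Fenton at 1 (w=5) → Firm A
  Elwood at 6 (w=40) → Firm A
  Brookfield at 10 (w=80) → Firm A
  Holt at 14 (w=100) → Firm A
  Denby at 26 (w=80) → Firm A
  Ashton at 44 (w=2) → Firm B
  Granby at 62 (w=70) → Firm B
  Calder at 88 (w=90) → Firm B
Firm A captures 305; Firm B captures 162.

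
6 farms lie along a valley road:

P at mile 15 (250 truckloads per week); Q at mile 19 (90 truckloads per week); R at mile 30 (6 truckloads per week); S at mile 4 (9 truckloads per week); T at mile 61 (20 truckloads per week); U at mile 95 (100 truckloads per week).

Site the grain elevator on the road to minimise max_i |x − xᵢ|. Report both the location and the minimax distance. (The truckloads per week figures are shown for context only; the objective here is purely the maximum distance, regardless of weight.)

The 1-center on a line is the midpoint of the two extreme points: leftmost at 4, rightmost at 95.
Optimal location = (4 + 95)/2 = 49.5; maximum distance = (95 − 4)/2 = 45.5.

location 49.5, max distance 45.5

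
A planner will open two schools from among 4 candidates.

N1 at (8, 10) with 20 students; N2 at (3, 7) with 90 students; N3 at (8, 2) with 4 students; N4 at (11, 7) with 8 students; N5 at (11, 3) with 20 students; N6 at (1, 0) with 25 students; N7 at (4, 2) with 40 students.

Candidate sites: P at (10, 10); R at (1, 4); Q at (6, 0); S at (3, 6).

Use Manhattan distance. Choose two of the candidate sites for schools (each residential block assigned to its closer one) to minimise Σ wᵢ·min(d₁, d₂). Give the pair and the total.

{P, S}, total 758

Evaluate every pair (each demand assigned to the nearer of the two):
  {P, S}: total = 758
  {Q, S}: total = 803
  {R, S}: total = 898
  {P, R}: total = 1018
  {R, Q}: total = 1222
  {P, Q}: total = 1433
Best pair: {P, S} with total 758.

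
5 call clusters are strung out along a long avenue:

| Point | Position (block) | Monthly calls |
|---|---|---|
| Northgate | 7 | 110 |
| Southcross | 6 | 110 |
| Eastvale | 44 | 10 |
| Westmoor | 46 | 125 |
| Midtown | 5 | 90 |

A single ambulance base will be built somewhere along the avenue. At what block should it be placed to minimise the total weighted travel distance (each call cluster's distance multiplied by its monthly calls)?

x = 7

For a sum of weighted absolute distances on a line, the optimum is the weighted median (not the mean). Total weight W = 445; half-weight = 222.5.
Sort by position and accumulate weight:
  block 5 (Midtown, w=90) → cum 90
  block 6 (Southcross, w=110) → cum 200
  block 7 (Northgate, w=110) → cum 310  ≥ 222.5 → median here
  block 44 (Eastvale, w=10) → cum 320
  block 46 (Westmoor, w=125) → cum 445
Optimal location: block 7.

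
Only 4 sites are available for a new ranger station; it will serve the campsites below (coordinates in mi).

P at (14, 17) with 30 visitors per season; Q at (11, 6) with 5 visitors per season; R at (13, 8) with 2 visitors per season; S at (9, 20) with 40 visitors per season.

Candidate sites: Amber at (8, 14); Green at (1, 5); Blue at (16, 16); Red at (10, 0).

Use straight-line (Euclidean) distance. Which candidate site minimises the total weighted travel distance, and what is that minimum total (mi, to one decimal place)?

Total weighted distance at each candidate:
  Amber (8, 14): total = 502.9
  Green (1, 5): total = 1285.7
  Blue (16, 16): total = 462.6
  Red (10, 0): total = 1372.4
Minimum is at Blue with total 462.6 mi.

Blue, total 462.6 mi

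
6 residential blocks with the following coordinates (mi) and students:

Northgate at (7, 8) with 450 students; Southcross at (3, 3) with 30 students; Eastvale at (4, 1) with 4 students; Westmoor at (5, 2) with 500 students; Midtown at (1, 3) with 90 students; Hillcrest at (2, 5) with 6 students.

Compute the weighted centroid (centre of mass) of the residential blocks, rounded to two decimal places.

(5.42, 4.62)

The minimiser of Σwᵢ‖p−pᵢ‖² is the weighted centroid p* = (Σwᵢpᵢ)/(Σwᵢ).
Σwᵢ = 1080.
Σwᵢxᵢ = 450·7 + 30·3 + 4·4 + 500·5 + 90·1 + 6·2 = 5858.
Σwᵢyᵢ = 450·8 + 30·3 + 4·1 + 500·2 + 90·3 + 6·5 = 4994.
x* = 5858/1080 = 5.42, y* = 4994/1080 = 4.62.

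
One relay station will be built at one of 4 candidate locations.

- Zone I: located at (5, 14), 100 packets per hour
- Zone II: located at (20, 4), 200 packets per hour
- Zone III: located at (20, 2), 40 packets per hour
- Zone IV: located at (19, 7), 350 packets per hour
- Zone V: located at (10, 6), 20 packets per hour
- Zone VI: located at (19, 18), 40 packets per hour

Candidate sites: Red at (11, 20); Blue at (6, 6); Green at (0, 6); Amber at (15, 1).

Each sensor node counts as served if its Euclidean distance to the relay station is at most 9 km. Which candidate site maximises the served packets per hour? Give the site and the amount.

Coverage radius r = 9 km; a point is covered iff (Δx)²+(Δy)² ≤ 9² = 81.
  Red (11, 20): covers {Zone I, Zone VI} → 140
  Blue (6, 6): covers {Zone I, Zone V} → 120
  Green (0, 6): covers {none} → 0
  Amber (15, 1): covers {Zone II, Zone III, Zone IV, Zone V} → 610
Maximum coverage at Amber: 610 packets per hour.

Amber, covering 610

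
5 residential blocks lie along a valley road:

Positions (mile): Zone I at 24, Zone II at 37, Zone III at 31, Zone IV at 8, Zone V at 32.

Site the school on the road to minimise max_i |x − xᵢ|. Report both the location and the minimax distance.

The 1-center on a line is the midpoint of the two extreme points: leftmost at 8, rightmost at 37.
Optimal location = (8 + 37)/2 = 22.5; maximum distance = (37 − 8)/2 = 14.5.

location 22.5, max distance 14.5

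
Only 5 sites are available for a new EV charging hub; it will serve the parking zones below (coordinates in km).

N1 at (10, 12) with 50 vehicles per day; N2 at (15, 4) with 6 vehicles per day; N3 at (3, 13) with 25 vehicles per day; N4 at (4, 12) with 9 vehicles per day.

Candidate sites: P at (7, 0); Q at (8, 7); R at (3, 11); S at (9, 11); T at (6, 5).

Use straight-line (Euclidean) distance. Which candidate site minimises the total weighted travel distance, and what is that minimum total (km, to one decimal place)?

Total weighted distance at each candidate:
  P (7, 0): total = 1123.5
  Q (8, 7): total = 567.8
  R (3, 11): total = 499.6
  S (9, 11): total = 330.0
  T (6, 5): total = 736.6
Minimum is at S with total 330.0 km.

S, total 330.0 km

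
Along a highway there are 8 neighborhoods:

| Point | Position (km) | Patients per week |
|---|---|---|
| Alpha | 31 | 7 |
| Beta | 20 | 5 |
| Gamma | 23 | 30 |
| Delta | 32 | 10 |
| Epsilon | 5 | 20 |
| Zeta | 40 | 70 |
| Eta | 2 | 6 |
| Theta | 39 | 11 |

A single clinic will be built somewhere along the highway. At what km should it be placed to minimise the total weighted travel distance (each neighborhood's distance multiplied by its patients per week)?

x = 39

For a sum of weighted absolute distances on a line, the optimum is the weighted median (not the mean). Total weight W = 159; half-weight = 79.5.
Sort by position and accumulate weight:
  km 2 (Eta, w=6) → cum 6
  km 5 (Epsilon, w=20) → cum 26
  km 20 (Beta, w=5) → cum 31
  km 23 (Gamma, w=30) → cum 61
  km 31 (Alpha, w=7) → cum 68
  km 32 (Delta, w=10) → cum 78
  km 39 (Theta, w=11) → cum 89  ≥ 79.5 → median here
  km 40 (Zeta, w=70) → cum 159
Optimal location: km 39.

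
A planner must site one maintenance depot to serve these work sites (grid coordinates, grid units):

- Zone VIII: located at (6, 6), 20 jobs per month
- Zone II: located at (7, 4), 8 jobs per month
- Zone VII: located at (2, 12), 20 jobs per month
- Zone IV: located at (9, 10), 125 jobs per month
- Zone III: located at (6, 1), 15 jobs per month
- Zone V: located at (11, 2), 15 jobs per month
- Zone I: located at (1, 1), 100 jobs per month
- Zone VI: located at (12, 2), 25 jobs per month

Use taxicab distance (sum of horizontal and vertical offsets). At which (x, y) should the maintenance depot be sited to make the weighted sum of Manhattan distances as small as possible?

(9, 6)

Manhattan distance separates: Σwᵢ(|x−xᵢ|+|y−yᵢ|) = Σwᵢ|x−xᵢ| + Σwᵢ|y−yᵢ|, so x and y are optimised independently as 1-D weighted medians.
Total weight W = 328; half = 164.
x-coordinate, sorted with cumulative weight:
  x=1 (Zone I, w=100) cum 100
  x=2 (Zone VII, w=20) cum 120
  x=6 (Zone VIII, w=20) cum 140
  x=6 (Zone III, w=15) cum 155
  x=7 (Zone II, w=8) cum 163
  x=9 (Zone IV, w=125) cum 288  ← median
  x=11 (Zone V, w=15) cum 303
  x=12 (Zone VI, w=25) cum 328
⇒ x* = 9
y-coordinate, sorted with cumulative weight:
  y=1 (Zone III, w=15) cum 15
  y=1 (Zone I, w=100) cum 115
  y=2 (Zone V, w=15) cum 130
  y=2 (Zone VI, w=25) cum 155
  y=4 (Zone II, w=8) cum 163
  y=6 (Zone VIII, w=20) cum 183  ← median
  y=10 (Zone IV, w=125) cum 308
  y=12 (Zone VII, w=20) cum 328
⇒ y* = 6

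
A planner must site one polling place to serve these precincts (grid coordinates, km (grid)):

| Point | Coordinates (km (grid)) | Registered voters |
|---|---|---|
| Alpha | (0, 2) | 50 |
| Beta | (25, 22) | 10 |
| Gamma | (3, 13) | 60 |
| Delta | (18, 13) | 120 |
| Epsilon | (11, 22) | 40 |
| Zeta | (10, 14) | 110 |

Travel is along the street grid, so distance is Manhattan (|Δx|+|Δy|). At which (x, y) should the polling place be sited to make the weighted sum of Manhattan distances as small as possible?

(10, 13)

Manhattan distance separates: Σwᵢ(|x−xᵢ|+|y−yᵢ|) = Σwᵢ|x−xᵢ| + Σwᵢ|y−yᵢ|, so x and y are optimised independently as 1-D weighted medians.
Total weight W = 390; half = 195.
x-coordinate, sorted with cumulative weight:
  x=0 (Alpha, w=50) cum 50
  x=3 (Gamma, w=60) cum 110
  x=10 (Zeta, w=110) cum 220  ← median
  x=11 (Epsilon, w=40) cum 260
  x=18 (Delta, w=120) cum 380
  x=25 (Beta, w=10) cum 390
⇒ x* = 10
y-coordinate, sorted with cumulative weight:
  y=2 (Alpha, w=50) cum 50
  y=13 (Gamma, w=60) cum 110
  y=13 (Delta, w=120) cum 230  ← median
  y=14 (Zeta, w=110) cum 340
  y=22 (Beta, w=10) cum 350
  y=22 (Epsilon, w=40) cum 390
⇒ y* = 13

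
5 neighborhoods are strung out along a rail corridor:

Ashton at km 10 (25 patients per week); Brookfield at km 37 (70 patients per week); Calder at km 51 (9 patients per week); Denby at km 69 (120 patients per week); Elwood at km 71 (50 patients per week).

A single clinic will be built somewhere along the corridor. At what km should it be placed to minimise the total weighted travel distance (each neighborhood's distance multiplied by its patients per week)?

For a sum of weighted absolute distances on a line, the optimum is the weighted median (not the mean). Total weight W = 274; half-weight = 137.
Sort by position and accumulate weight:
  km 10 (Ashton, w=25) → cum 25
  km 37 (Brookfield, w=70) → cum 95
  km 51 (Calder, w=9) → cum 104
  km 69 (Denby, w=120) → cum 224  ≥ 137 → median here
  km 71 (Elwood, w=50) → cum 274
Optimal location: km 69.

x = 69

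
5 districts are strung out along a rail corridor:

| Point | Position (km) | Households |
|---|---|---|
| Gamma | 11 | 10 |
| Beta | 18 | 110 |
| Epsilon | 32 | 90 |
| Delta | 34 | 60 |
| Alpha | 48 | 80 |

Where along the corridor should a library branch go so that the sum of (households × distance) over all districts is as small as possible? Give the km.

For a sum of weighted absolute distances on a line, the optimum is the weighted median (not the mean). Total weight W = 350; half-weight = 175.
Sort by position and accumulate weight:
  km 11 (Gamma, w=10) → cum 10
  km 18 (Beta, w=110) → cum 120
  km 32 (Epsilon, w=90) → cum 210  ≥ 175 → median here
  km 34 (Delta, w=60) → cum 270
  km 48 (Alpha, w=80) → cum 350
Optimal location: km 32.

x = 32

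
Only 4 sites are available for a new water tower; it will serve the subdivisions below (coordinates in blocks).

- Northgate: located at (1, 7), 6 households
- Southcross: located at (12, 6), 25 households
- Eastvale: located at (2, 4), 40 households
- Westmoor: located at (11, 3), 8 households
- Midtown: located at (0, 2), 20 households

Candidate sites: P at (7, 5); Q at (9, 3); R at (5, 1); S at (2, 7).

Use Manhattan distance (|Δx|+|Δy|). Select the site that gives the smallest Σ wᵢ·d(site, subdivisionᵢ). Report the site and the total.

Total weighted distance at each candidate:
  P (7, 5): total = 686
  Q (9, 3): total = 758
  R (5, 1): total = 784
  S (2, 7): total = 645
Minimum is at S with total 645 blocks.

S, total 645 blocks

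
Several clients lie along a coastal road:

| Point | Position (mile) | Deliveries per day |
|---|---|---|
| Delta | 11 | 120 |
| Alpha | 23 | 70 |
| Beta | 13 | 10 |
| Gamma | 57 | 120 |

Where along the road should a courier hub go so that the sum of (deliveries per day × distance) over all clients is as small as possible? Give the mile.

x = 23

For a sum of weighted absolute distances on a line, the optimum is the weighted median (not the mean). Total weight W = 320; half-weight = 160.
Sort by position and accumulate weight:
  mile 11 (Delta, w=120) → cum 120
  mile 13 (Beta, w=10) → cum 130
  mile 23 (Alpha, w=70) → cum 200  ≥ 160 → median here
  mile 57 (Gamma, w=120) → cum 320
Optimal location: mile 23.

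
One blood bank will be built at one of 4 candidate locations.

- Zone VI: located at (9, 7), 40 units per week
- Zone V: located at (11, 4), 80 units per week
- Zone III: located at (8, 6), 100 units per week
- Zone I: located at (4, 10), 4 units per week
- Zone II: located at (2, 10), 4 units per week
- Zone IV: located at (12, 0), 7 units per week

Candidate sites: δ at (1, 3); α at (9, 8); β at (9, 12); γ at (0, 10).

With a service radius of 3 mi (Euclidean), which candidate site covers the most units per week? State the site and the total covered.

Coverage radius r = 3 mi; a point is covered iff (Δx)²+(Δy)² ≤ 3² = 9.
  δ (1, 3): covers {none} → 0
  α (9, 8): covers {Zone VI, Zone III} → 140
  β (9, 12): covers {none} → 0
  γ (0, 10): covers {Zone II} → 4
Maximum coverage at α: 140 units per week.

α, covering 140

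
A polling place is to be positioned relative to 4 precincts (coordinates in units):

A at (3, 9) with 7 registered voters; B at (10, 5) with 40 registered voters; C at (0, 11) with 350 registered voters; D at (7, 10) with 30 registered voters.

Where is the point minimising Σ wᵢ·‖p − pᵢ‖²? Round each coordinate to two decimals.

(1.48, 10.33)

The minimiser of Σwᵢ‖p−pᵢ‖² is the weighted centroid p* = (Σwᵢpᵢ)/(Σwᵢ).
Σwᵢ = 427.
Σwᵢxᵢ = 7·3 + 40·10 + 350·0 + 30·7 = 631.
Σwᵢyᵢ = 7·9 + 40·5 + 350·11 + 30·10 = 4413.
x* = 631/427 = 1.48, y* = 4413/427 = 10.33.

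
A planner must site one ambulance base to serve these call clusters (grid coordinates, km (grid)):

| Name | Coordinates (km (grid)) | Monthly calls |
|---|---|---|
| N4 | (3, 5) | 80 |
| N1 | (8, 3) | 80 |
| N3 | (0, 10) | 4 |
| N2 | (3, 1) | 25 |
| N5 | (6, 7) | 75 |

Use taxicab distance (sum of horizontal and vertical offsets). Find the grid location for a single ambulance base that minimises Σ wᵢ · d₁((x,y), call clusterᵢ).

Manhattan distance separates: Σwᵢ(|x−xᵢ|+|y−yᵢ|) = Σwᵢ|x−xᵢ| + Σwᵢ|y−yᵢ|, so x and y are optimised independently as 1-D weighted medians.
Total weight W = 264; half = 132.
x-coordinate, sorted with cumulative weight:
  x=0 (N3, w=4) cum 4
  x=3 (N4, w=80) cum 84
  x=3 (N2, w=25) cum 109
  x=6 (N5, w=75) cum 184  ← median
  x=8 (N1, w=80) cum 264
⇒ x* = 6
y-coordinate, sorted with cumulative weight:
  y=1 (N2, w=25) cum 25
  y=3 (N1, w=80) cum 105
  y=5 (N4, w=80) cum 185  ← median
  y=7 (N5, w=75) cum 260
  y=10 (N3, w=4) cum 264
⇒ y* = 5

(6, 5)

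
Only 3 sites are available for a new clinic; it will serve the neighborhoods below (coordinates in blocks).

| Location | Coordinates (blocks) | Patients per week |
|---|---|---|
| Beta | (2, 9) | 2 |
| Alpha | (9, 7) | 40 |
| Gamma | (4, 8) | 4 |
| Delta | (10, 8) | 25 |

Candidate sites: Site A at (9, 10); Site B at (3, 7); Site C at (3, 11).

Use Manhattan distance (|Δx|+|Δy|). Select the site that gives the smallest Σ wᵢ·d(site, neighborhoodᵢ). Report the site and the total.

Total weighted distance at each candidate:
  Site A (9, 10): total = 239
  Site B (3, 7): total = 454
  Site C (3, 11): total = 672
Minimum is at Site A with total 239 blocks.

Site A, total 239 blocks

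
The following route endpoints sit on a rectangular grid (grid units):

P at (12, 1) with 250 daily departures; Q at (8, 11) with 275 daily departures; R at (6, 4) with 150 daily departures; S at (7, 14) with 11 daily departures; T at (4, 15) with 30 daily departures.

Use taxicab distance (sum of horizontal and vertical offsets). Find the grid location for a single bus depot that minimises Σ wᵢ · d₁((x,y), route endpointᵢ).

(8, 4)

Manhattan distance separates: Σwᵢ(|x−xᵢ|+|y−yᵢ|) = Σwᵢ|x−xᵢ| + Σwᵢ|y−yᵢ|, so x and y are optimised independently as 1-D weighted medians.
Total weight W = 716; half = 358.
x-coordinate, sorted with cumulative weight:
  x=4 (T, w=30) cum 30
  x=6 (R, w=150) cum 180
  x=7 (S, w=11) cum 191
  x=8 (Q, w=275) cum 466  ← median
  x=12 (P, w=250) cum 716
⇒ x* = 8
y-coordinate, sorted with cumulative weight:
  y=1 (P, w=250) cum 250
  y=4 (R, w=150) cum 400  ← median
  y=11 (Q, w=275) cum 675
  y=14 (S, w=11) cum 686
  y=15 (T, w=30) cum 716
⇒ y* = 4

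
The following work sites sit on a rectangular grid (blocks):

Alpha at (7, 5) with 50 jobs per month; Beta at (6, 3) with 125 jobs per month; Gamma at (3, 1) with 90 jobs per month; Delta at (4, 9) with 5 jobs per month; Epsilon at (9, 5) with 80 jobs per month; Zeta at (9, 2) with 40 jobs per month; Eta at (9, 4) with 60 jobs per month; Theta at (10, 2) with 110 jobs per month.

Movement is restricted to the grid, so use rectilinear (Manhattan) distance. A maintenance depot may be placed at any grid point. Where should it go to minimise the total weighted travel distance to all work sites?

Manhattan distance separates: Σwᵢ(|x−xᵢ|+|y−yᵢ|) = Σwᵢ|x−xᵢ| + Σwᵢ|y−yᵢ|, so x and y are optimised independently as 1-D weighted medians.
Total weight W = 560; half = 280.
x-coordinate, sorted with cumulative weight:
  x=3 (Gamma, w=90) cum 90
  x=4 (Delta, w=5) cum 95
  x=6 (Beta, w=125) cum 220
  x=7 (Alpha, w=50) cum 270
  x=9 (Epsilon, w=80) cum 350  ← median
  x=9 (Zeta, w=40) cum 390
  x=9 (Eta, w=60) cum 450
  x=10 (Theta, w=110) cum 560
⇒ x* = 9
y-coordinate, sorted with cumulative weight:
  y=1 (Gamma, w=90) cum 90
  y=2 (Zeta, w=40) cum 130
  y=2 (Theta, w=110) cum 240
  y=3 (Beta, w=125) cum 365  ← median
  y=4 (Eta, w=60) cum 425
  y=5 (Alpha, w=50) cum 475
  y=5 (Epsilon, w=80) cum 555
  y=9 (Delta, w=5) cum 560
⇒ y* = 3

(9, 3)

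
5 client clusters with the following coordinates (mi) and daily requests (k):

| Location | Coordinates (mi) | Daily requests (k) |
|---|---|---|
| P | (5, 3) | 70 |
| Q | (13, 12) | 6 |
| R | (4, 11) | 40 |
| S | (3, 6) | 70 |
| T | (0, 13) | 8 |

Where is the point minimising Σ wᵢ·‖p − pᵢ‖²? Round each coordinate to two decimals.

The minimiser of Σwᵢ‖p−pᵢ‖² is the weighted centroid p* = (Σwᵢpᵢ)/(Σwᵢ).
Σwᵢ = 194.
Σwᵢxᵢ = 70·5 + 6·13 + 40·4 + 70·3 + 8·0 = 798.
Σwᵢyᵢ = 70·3 + 6·12 + 40·11 + 70·6 + 8·13 = 1246.
x* = 798/194 = 4.11, y* = 1246/194 = 6.42.

(4.11, 6.42)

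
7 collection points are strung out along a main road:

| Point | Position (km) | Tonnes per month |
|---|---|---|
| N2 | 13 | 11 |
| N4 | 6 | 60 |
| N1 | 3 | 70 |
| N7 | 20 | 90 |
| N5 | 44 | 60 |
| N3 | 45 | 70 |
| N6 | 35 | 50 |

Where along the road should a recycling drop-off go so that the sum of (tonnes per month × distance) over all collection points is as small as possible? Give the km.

x = 20

For a sum of weighted absolute distances on a line, the optimum is the weighted median (not the mean). Total weight W = 411; half-weight = 205.5.
Sort by position and accumulate weight:
  km 3 (N1, w=70) → cum 70
  km 6 (N4, w=60) → cum 130
  km 13 (N2, w=11) → cum 141
  km 20 (N7, w=90) → cum 231  ≥ 205.5 → median here
  km 35 (N6, w=50) → cum 281
  km 44 (N5, w=60) → cum 341
  km 45 (N3, w=70) → cum 411
Optimal location: km 20.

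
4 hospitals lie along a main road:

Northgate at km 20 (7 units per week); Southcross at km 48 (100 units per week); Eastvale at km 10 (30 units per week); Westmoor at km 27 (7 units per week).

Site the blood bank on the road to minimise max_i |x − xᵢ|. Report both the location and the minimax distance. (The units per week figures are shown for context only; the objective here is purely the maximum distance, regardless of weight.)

The 1-center on a line is the midpoint of the two extreme points: leftmost at 10, rightmost at 48.
Optimal location = (10 + 48)/2 = 29; maximum distance = (48 − 10)/2 = 19.

location 29, max distance 19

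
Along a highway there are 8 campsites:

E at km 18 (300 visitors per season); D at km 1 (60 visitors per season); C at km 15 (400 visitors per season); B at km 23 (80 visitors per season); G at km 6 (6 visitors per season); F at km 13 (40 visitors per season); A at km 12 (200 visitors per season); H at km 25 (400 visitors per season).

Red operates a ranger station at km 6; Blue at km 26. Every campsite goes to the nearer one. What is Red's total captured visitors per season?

The indifferent point is the midpoint (6+26)/2 = 16; campsites left of it (closer to Red at 6) go to Red, those right go to Blue.
  D at 1 (w=60) → Red
  G at 6 (w=6) → Red
  A at 12 (w=200) → Red
  F at 13 (w=40) → Red
  C at 15 (w=400) → Red
  E at 18 (w=300) → Blue
  B at 23 (w=80) → Blue
  H at 25 (w=400) → Blue
Red captures 706; Blue captures 780.

706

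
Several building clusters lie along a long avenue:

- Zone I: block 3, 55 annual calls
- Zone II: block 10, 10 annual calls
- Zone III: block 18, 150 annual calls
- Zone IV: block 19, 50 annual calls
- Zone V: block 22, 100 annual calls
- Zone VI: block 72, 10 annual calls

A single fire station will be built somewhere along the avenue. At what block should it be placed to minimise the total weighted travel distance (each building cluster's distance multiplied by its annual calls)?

x = 18

For a sum of weighted absolute distances on a line, the optimum is the weighted median (not the mean). Total weight W = 375; half-weight = 187.5.
Sort by position and accumulate weight:
  block 3 (Zone I, w=55) → cum 55
  block 10 (Zone II, w=10) → cum 65
  block 18 (Zone III, w=150) → cum 215  ≥ 187.5 → median here
  block 19 (Zone IV, w=50) → cum 265
  block 22 (Zone V, w=100) → cum 365
  block 72 (Zone VI, w=10) → cum 375
Optimal location: block 18.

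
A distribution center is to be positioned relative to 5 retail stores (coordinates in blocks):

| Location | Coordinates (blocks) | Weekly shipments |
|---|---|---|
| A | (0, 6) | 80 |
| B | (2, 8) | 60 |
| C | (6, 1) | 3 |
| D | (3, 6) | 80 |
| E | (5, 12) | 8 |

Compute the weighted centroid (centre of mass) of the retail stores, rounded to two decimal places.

The minimiser of Σwᵢ‖p−pᵢ‖² is the weighted centroid p* = (Σwᵢpᵢ)/(Σwᵢ).
Σwᵢ = 231.
Σwᵢxᵢ = 80·0 + 60·2 + 3·6 + 80·3 + 8·5 = 418.
Σwᵢyᵢ = 80·6 + 60·8 + 3·1 + 80·6 + 8·12 = 1539.
x* = 418/231 = 1.81, y* = 1539/231 = 6.66.

(1.81, 6.66)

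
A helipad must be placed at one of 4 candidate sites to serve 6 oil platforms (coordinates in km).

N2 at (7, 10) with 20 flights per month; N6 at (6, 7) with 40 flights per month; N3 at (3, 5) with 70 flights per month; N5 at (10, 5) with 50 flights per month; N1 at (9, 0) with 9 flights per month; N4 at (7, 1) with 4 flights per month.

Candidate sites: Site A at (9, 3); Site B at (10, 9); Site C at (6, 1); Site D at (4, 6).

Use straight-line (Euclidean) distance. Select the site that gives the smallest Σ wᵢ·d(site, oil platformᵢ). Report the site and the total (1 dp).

Site D, total 686.2 km

Total weighted distance at each candidate:
  Site A (9, 3): total = 938.4
  Site B (10, 9): total = 1122.2
  Site C (6, 1): total = 1086.4
  Site D (4, 6): total = 686.2
Minimum is at Site D with total 686.2 km.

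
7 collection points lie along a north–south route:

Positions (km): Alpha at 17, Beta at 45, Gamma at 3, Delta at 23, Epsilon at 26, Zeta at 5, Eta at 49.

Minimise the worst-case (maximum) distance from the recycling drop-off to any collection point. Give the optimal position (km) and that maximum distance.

location 26, max distance 23

The 1-center on a line is the midpoint of the two extreme points: leftmost at 3, rightmost at 49.
Optimal location = (3 + 49)/2 = 26; maximum distance = (49 − 3)/2 = 23.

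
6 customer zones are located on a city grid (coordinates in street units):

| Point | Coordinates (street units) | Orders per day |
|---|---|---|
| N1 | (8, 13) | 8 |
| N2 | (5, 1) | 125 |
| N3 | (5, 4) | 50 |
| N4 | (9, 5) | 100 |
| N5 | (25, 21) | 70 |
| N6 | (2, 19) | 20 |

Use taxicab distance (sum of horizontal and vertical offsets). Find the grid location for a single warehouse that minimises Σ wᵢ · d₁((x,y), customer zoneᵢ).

(5, 5)

Manhattan distance separates: Σwᵢ(|x−xᵢ|+|y−yᵢ|) = Σwᵢ|x−xᵢ| + Σwᵢ|y−yᵢ|, so x and y are optimised independently as 1-D weighted medians.
Total weight W = 373; half = 186.5.
x-coordinate, sorted with cumulative weight:
  x=2 (N6, w=20) cum 20
  x=5 (N2, w=125) cum 145
  x=5 (N3, w=50) cum 195  ← median
  x=8 (N1, w=8) cum 203
  x=9 (N4, w=100) cum 303
  x=25 (N5, w=70) cum 373
⇒ x* = 5
y-coordinate, sorted with cumulative weight:
  y=1 (N2, w=125) cum 125
  y=4 (N3, w=50) cum 175
  y=5 (N4, w=100) cum 275  ← median
  y=13 (N1, w=8) cum 283
  y=19 (N6, w=20) cum 303
  y=21 (N5, w=70) cum 373
⇒ y* = 5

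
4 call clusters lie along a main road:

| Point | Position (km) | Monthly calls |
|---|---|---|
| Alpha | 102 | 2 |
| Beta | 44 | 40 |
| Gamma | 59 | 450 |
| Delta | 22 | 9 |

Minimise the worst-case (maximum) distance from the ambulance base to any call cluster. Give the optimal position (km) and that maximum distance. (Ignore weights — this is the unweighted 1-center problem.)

location 62, max distance 40

The 1-center on a line is the midpoint of the two extreme points: leftmost at 22, rightmost at 102.
Optimal location = (22 + 102)/2 = 62; maximum distance = (102 − 22)/2 = 40.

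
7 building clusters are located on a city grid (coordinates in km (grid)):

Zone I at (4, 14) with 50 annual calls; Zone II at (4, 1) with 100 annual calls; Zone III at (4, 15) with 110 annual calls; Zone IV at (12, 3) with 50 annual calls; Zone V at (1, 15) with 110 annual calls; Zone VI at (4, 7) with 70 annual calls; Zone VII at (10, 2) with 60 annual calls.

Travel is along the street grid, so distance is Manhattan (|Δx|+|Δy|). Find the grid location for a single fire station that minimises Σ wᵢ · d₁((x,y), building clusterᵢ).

(4, 7)

Manhattan distance separates: Σwᵢ(|x−xᵢ|+|y−yᵢ|) = Σwᵢ|x−xᵢ| + Σwᵢ|y−yᵢ|, so x and y are optimised independently as 1-D weighted medians.
Total weight W = 550; half = 275.
x-coordinate, sorted with cumulative weight:
  x=1 (Zone V, w=110) cum 110
  x=4 (Zone I, w=50) cum 160
  x=4 (Zone II, w=100) cum 260
  x=4 (Zone III, w=110) cum 370  ← median
  x=4 (Zone VI, w=70) cum 440
  x=10 (Zone VII, w=60) cum 500
  x=12 (Zone IV, w=50) cum 550
⇒ x* = 4
y-coordinate, sorted with cumulative weight:
  y=1 (Zone II, w=100) cum 100
  y=2 (Zone VII, w=60) cum 160
  y=3 (Zone IV, w=50) cum 210
  y=7 (Zone VI, w=70) cum 280  ← median
  y=14 (Zone I, w=50) cum 330
  y=15 (Zone III, w=110) cum 440
  y=15 (Zone V, w=110) cum 550
⇒ y* = 7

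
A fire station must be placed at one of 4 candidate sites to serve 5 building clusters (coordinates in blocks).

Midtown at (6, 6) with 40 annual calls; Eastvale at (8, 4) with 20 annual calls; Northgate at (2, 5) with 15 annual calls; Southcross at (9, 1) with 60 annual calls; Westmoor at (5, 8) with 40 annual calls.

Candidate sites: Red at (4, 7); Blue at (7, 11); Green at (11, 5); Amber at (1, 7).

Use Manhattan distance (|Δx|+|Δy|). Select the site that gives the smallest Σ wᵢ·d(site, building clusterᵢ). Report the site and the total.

Red, total 1060 blocks

Total weighted distance at each candidate:
  Red (4, 7): total = 1060
  Blue (7, 11): total = 1485
  Green (11, 5): total = 1175
  Amber (1, 7): total = 1525
Minimum is at Red with total 1060 blocks.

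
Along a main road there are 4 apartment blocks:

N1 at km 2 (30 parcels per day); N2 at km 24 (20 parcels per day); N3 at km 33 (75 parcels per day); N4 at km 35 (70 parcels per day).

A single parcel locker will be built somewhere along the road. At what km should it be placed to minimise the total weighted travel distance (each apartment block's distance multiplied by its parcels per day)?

x = 33

For a sum of weighted absolute distances on a line, the optimum is the weighted median (not the mean). Total weight W = 195; half-weight = 97.5.
Sort by position and accumulate weight:
  km 2 (N1, w=30) → cum 30
  km 24 (N2, w=20) → cum 50
  km 33 (N3, w=75) → cum 125  ≥ 97.5 → median here
  km 35 (N4, w=70) → cum 195
Optimal location: km 33.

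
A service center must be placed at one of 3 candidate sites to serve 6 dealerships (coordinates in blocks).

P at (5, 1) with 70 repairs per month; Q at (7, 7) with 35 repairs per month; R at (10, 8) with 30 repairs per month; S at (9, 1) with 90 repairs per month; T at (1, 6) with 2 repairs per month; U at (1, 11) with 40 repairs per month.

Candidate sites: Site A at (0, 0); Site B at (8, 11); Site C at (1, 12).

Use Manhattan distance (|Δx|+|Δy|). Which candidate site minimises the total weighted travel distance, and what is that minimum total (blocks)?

Site B, total 2529 blocks

Total weighted distance at each candidate:
  Site A (0, 0): total = 2844
  Site B (8, 11): total = 2529
  Site C (1, 12): total = 3587
Minimum is at Site B with total 2529 blocks.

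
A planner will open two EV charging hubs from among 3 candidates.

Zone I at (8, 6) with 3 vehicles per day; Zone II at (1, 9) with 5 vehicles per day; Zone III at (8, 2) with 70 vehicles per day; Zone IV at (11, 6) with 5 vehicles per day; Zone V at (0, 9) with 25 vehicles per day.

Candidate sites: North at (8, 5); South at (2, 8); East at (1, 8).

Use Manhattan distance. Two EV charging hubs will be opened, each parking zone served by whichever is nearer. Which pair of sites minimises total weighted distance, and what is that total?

{North, East}, total 288

Evaluate every pair (each demand assigned to the nearer of the two):
  {North, East}: total = 288
  {North, South}: total = 318
  {South, East}: total = 974
Best pair: {North, East} with total 288.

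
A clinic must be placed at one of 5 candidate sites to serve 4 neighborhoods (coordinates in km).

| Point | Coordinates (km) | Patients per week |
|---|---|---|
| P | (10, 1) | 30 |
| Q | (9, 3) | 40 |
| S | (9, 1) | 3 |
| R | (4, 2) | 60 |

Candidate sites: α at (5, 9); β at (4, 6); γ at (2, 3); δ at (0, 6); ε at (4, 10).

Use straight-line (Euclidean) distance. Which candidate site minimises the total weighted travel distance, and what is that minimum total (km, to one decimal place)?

Total weighted distance at each candidate:
  α (5, 9): total = 1022.6
  β (4, 6): total = 728.8
  γ (2, 3): total = 683.4
  δ (0, 6): total = 1085.2
  ε (4, 10): total = 1179.5
Minimum is at γ with total 683.4 km.

γ, total 683.4 km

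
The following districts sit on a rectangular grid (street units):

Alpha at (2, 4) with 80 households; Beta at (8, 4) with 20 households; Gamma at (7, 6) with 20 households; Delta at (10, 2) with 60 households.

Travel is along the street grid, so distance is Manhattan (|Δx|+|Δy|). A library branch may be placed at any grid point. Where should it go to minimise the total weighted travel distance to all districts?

(7, 4)

Manhattan distance separates: Σwᵢ(|x−xᵢ|+|y−yᵢ|) = Σwᵢ|x−xᵢ| + Σwᵢ|y−yᵢ|, so x and y are optimised independently as 1-D weighted medians.
Total weight W = 180; half = 90.
x-coordinate, sorted with cumulative weight:
  x=2 (Alpha, w=80) cum 80
  x=7 (Gamma, w=20) cum 100  ← median
  x=8 (Beta, w=20) cum 120
  x=10 (Delta, w=60) cum 180
⇒ x* = 7
y-coordinate, sorted with cumulative weight:
  y=2 (Delta, w=60) cum 60
  y=4 (Alpha, w=80) cum 140  ← median
  y=4 (Beta, w=20) cum 160
  y=6 (Gamma, w=20) cum 180
⇒ y* = 4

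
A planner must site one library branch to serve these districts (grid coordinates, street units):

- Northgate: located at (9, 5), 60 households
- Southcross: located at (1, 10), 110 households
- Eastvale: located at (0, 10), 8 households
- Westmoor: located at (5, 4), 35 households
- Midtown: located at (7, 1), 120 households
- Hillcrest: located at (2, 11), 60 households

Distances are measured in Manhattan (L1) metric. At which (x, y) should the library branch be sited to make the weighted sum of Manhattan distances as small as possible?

Manhattan distance separates: Σwᵢ(|x−xᵢ|+|y−yᵢ|) = Σwᵢ|x−xᵢ| + Σwᵢ|y−yᵢ|, so x and y are optimised independently as 1-D weighted medians.
Total weight W = 393; half = 196.5.
x-coordinate, sorted with cumulative weight:
  x=0 (Eastvale, w=8) cum 8
  x=1 (Southcross, w=110) cum 118
  x=2 (Hillcrest, w=60) cum 178
  x=5 (Westmoor, w=35) cum 213  ← median
  x=7 (Midtown, w=120) cum 333
  x=9 (Northgate, w=60) cum 393
⇒ x* = 5
y-coordinate, sorted with cumulative weight:
  y=1 (Midtown, w=120) cum 120
  y=4 (Westmoor, w=35) cum 155
  y=5 (Northgate, w=60) cum 215  ← median
  y=10 (Southcross, w=110) cum 325
  y=10 (Eastvale, w=8) cum 333
  y=11 (Hillcrest, w=60) cum 393
⇒ y* = 5

(5, 5)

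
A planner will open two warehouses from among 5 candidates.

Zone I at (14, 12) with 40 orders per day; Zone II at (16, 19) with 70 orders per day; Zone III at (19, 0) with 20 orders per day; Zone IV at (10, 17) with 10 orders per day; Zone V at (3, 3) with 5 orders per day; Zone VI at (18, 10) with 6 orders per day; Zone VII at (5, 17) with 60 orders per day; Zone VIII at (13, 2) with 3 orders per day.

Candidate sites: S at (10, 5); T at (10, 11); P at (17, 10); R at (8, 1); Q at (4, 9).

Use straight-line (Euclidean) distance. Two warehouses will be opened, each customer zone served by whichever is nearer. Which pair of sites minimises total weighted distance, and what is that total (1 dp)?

{T, P}, total 1596.7

Evaluate every pair (each demand assigned to the nearer of the two):
  {T, P}: total = 1596.7
  {P, Q}: total = 1628.0
  {S, T}: total = 1697.0
  {T, R}: total = 1705.0
  {T, Q}: total = 1785.0
  {S, P}: total = 1916.2
  {P, R}: total = 1962.8
  {S, Q}: total = 2278.1
  {R, Q}: total = 2438.6
  {S, R}: total = 2590.9
Best pair: {T, P} with total 1596.7.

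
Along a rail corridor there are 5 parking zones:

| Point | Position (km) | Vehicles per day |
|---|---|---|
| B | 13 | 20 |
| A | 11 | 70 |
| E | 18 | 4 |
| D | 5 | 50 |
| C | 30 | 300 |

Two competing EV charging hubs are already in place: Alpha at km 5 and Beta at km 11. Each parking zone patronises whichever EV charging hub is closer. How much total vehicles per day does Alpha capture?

50

The indifferent point is the midpoint (5+11)/2 = 8; parking zones left of it (closer to Alpha at 5) go to Alpha, those right go to Beta.
  D at 5 (w=50) → Alpha
  A at 11 (w=70) → Beta
  B at 13 (w=20) → Beta
  E at 18 (w=4) → Beta
  C at 30 (w=300) → Beta
Alpha captures 50; Beta captures 394.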